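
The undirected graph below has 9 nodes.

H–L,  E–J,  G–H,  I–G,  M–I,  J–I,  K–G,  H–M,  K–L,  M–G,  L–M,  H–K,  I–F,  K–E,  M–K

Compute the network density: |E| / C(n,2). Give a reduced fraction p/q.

There are 15 edges and 9 nodes, so the maximum possible is C(9,2) = 36.
Density = 15/36 = 5/12.

5/12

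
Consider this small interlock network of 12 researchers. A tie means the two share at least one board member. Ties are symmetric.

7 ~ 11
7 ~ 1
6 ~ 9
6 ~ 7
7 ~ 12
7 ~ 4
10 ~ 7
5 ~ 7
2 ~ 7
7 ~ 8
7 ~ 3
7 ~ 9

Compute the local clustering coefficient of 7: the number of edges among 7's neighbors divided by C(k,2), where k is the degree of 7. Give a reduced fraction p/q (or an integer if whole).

1/55

7's neighbors: 1, 2, 3, 4, 5, 6, 8, 9, 10, 11, and 12 (k = 11).
Possible neighbor pairs: C(11,2) = 55. Edges among them: 6–9 → e = 1.
Clustering(7) = 1/55.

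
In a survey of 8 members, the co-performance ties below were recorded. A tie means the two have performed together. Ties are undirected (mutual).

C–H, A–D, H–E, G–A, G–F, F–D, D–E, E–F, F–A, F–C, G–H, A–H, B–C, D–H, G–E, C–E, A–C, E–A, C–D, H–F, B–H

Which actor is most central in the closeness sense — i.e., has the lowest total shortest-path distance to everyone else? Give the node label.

Farness (sum of distances to all others) for each node — A:8, B:12, C:8, D:9, E:8, F:8, G:10, H:7.
The smallest farness is 7, for H, so H has the highest closeness.

H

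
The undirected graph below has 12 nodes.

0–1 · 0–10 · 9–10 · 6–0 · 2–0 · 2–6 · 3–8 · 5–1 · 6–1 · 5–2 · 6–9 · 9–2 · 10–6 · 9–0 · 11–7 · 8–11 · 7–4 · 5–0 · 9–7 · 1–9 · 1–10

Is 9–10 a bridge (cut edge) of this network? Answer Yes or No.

Even without that edge, 9 still reaches 10 via 9 – 1 – 10, so the network stays connected. Not a bridge.

No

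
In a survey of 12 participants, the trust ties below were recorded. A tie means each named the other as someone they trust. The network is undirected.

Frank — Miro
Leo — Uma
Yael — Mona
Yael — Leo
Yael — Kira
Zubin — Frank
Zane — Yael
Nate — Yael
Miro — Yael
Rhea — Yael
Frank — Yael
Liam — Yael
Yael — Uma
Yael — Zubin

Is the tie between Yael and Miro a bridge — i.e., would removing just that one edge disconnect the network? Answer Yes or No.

Even without that edge, Yael still reaches Miro via Yael – Frank – Miro, so the network stays connected. Not a bridge.

No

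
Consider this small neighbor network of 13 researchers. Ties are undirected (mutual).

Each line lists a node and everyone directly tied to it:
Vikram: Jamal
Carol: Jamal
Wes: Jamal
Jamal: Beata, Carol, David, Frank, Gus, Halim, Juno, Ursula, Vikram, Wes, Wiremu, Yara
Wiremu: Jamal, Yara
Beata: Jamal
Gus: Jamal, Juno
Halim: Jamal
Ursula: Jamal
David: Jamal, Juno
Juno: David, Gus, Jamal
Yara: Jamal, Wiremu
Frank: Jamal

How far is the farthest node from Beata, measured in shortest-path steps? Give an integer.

Distances from Beata: Carol:2, David:2, Frank:2, Gus:2, Halim:2, Jamal:1, Juno:2, Ursula:2, Vikram:2, Wes:2, Wiremu:2, Yara:2.
The largest is 2 (to Wes, Frank, Vikram, Halim, Wiremu, Gus, David, Ursula, Juno, Yara, and Carol), so the eccentricity of Beata is 2.

2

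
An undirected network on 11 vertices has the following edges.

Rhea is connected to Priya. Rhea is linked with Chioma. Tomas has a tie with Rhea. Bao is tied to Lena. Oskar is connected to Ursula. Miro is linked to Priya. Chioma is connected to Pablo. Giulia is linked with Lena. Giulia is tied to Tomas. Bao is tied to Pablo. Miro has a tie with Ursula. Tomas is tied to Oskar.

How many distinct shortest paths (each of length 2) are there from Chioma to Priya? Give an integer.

The shortest distance is 2, and the only length-2 path is Chioma–Rhea–Priya. So there is exactly 1 shortest path.

1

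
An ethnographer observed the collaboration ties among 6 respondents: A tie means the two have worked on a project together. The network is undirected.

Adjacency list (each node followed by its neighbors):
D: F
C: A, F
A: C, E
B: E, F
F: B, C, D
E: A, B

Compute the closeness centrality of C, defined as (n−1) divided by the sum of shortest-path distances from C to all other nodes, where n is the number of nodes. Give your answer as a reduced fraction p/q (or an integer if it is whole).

5/8

Distances from C: A:1, B:2, D:2, E:2, F:1. Sum = 8.
n = 6, so closeness = 5/8.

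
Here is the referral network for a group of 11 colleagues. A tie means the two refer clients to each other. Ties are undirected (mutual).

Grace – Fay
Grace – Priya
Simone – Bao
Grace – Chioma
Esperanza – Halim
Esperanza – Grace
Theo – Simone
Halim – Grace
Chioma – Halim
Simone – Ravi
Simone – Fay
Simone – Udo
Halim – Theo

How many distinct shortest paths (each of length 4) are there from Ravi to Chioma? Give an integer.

The shortest distance is 4. The length-4 paths are: Ravi–Simone–Theo–Halim–Chioma; Ravi–Simone–Fay–Grace–Chioma.
That gives 2 distinct shortest paths.

2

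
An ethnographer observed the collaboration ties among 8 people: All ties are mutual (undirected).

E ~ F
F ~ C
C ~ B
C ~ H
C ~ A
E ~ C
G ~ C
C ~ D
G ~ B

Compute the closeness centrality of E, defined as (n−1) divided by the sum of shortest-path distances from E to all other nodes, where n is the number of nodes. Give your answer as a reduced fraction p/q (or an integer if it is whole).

7/12

Distances from E: A:2, B:2, C:1, D:2, F:1, G:2, H:2. Sum = 12.
n = 8, so closeness = 7/12.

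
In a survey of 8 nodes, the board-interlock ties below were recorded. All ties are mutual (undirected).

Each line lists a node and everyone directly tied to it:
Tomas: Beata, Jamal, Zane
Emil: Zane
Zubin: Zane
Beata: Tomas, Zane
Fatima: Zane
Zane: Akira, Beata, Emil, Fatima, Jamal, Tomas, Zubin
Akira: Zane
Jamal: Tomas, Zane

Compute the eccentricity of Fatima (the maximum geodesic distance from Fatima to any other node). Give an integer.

2

Distances from Fatima: Akira:2, Beata:2, Emil:2, Jamal:2, Tomas:2, Zane:1, Zubin:2.
The largest is 2 (to Zubin, Jamal, Tomas, Emil, Beata, and Akira), so the eccentricity of Fatima is 2.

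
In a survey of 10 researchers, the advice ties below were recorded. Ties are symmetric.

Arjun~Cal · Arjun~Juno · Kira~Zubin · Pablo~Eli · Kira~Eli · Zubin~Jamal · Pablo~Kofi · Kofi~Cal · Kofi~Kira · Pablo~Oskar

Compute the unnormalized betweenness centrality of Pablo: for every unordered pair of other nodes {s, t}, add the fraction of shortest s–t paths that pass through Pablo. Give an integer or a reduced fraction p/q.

10

Pairs whose geodesics pass through Pablo — Kira–Oskar: 2/2; Eli–Juno: 1/2; Eli–Kofi: 1/2; Eli–Cal: 1/2; Eli–Oskar: 1; Eli–Arjun: 1/2; Juno–Oskar: 1; Jamal–Oskar: 2/2; Zubin–Oskar: 2/2; Kofi–Oskar: 1; Cal–Oskar: 1; Oskar–Arjun: 1.
All other pairs contribute 0.
Summing the contributions gives betweenness(Pablo) = 10.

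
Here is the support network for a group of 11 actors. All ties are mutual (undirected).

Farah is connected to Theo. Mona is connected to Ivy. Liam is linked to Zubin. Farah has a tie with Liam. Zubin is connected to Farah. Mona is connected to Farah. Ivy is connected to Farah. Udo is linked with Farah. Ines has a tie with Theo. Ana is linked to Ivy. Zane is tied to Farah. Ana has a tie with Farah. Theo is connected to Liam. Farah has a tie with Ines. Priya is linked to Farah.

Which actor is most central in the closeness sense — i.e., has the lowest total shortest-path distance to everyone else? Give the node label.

Farness (sum of distances to all others) for each node — Ana:18, Farah:10, Ines:18, Ivy:17, Liam:17, Mona:18, Priya:19, Theo:17, Udo:19, Zane:19, Zubin:18.
The smallest farness is 10, for Farah, so Farah has the highest closeness.

Farah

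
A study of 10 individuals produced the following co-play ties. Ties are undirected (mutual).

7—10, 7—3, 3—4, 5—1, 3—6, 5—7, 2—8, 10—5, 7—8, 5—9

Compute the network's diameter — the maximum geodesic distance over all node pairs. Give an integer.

4

Eccentricity of each node (its greatest distance to any other): 1:4, 2:4, 3:3, 4:4, 5:3, 6:4, 7:2, 8:3, 9:4, 10:3.
The maximum eccentricity is 4, realized for instance by the pair 9–2 via 9 – 5 – 7 – 8 – 2. So the diameter is 4.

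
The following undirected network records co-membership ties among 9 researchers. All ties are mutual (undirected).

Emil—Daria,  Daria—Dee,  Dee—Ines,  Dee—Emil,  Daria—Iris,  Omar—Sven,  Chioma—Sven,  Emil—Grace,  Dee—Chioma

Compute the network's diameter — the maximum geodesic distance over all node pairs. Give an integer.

Eccentricity of each node (its greatest distance to any other): Chioma:3, Daria:4, Dee:3, Emil:4, Grace:5, Ines:4, Iris:5, Omar:5, Sven:4.
The maximum eccentricity is 5, realized for instance by the pair Omar–Grace via Omar – Sven – Chioma – Dee – Emil – Grace. So the diameter is 5.

5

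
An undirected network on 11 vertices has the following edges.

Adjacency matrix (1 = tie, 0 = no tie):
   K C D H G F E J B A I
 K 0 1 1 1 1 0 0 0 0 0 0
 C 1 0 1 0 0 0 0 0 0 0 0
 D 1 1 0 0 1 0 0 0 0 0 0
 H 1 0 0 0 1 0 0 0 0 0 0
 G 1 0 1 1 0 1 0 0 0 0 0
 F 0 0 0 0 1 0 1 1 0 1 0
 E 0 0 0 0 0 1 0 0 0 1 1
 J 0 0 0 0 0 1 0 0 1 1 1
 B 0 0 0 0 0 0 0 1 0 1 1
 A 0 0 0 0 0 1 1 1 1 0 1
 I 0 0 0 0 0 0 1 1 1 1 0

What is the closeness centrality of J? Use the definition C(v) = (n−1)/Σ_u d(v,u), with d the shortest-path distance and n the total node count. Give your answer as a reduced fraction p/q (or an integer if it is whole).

10/21

Distances from J: A:1, B:1, C:4, D:3, E:2, F:1, G:2, H:3, I:1, K:3. Sum = 21.
n = 11, so closeness = 10/21.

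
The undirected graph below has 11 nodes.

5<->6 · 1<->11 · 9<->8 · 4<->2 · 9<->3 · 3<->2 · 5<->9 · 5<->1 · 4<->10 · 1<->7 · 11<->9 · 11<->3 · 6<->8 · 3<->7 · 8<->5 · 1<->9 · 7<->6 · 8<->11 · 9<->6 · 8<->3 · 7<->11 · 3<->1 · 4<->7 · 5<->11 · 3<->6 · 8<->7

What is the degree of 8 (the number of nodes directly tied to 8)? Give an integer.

6

8 is directly tied to 3, 5, 6, 7, 9, and 11. That is 6 neighbors, so the degree of 8 is 6.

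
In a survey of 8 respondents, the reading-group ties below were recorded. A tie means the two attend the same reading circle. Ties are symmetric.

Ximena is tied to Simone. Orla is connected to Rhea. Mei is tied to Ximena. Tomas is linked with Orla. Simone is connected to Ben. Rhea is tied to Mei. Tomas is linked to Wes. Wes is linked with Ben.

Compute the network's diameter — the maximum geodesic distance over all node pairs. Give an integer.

4

Eccentricity of each node (its greatest distance to any other): Ben:4, Mei:4, Orla:4, Rhea:4, Simone:4, Tomas:4, Wes:4, Ximena:4.
The maximum eccentricity is 4, realized for instance by the pair Simone–Orla via Simone – Ximena – Mei – Rhea – Orla. So the diameter is 4.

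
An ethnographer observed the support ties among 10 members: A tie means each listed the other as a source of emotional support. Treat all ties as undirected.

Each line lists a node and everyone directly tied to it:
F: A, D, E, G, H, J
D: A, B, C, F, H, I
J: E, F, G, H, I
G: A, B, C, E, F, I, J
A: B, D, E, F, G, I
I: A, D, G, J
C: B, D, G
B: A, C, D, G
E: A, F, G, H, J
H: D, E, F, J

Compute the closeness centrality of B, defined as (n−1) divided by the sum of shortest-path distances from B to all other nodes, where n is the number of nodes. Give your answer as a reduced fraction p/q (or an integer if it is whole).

Distances from B: A:1, C:1, D:1, E:2, F:2, G:1, H:2, I:2, J:2. Sum = 14.
n = 10, so closeness = 9/14.

9/14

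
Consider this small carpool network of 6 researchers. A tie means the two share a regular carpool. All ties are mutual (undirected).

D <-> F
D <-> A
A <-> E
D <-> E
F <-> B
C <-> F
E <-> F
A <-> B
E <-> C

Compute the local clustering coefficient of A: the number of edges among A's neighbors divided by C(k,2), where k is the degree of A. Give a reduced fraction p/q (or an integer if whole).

A's neighbors: B, D, and E (k = 3).
Possible neighbor pairs: C(3,2) = 3. Edges among them: D–E → e = 1.
Clustering(A) = 1/3.

1/3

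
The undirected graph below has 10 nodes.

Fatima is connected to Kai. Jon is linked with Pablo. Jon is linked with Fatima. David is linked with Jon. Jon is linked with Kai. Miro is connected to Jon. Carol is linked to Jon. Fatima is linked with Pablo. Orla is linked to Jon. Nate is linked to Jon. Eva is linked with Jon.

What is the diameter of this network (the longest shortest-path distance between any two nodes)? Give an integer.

Eccentricity of each node (its greatest distance to any other): Carol:2, David:2, Eva:2, Fatima:2, Jon:1, Kai:2, Miro:2, Nate:2, Orla:2, Pablo:2.
The maximum eccentricity is 2, realized for instance by the pair David–Nate via David – Jon – Nate. So the diameter is 2.

2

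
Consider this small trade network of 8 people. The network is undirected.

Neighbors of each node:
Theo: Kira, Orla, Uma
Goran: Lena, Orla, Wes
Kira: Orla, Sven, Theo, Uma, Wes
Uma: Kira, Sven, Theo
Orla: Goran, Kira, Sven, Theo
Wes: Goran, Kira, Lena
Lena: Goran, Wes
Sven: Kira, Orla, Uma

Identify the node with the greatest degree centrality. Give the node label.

Degrees — Goran:3, Kira:5, Lena:2, Orla:4, Sven:3, Theo:3, Uma:3, Wes:3.
The maximum is 5, attained only by Kira.

Kira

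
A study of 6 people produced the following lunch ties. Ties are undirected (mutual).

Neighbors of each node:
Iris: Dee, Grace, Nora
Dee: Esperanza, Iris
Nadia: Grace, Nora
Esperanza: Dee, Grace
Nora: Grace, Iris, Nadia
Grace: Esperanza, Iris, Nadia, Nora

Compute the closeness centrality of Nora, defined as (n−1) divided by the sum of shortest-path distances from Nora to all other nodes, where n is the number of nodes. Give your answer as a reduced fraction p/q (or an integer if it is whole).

Distances from Nora: Dee:2, Esperanza:2, Grace:1, Iris:1, Nadia:1. Sum = 7.
n = 6, so closeness = 5/7.

5/7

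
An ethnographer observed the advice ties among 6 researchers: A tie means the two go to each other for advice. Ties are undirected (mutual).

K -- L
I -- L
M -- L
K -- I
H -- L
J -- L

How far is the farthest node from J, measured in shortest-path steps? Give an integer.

Distances from J: H:2, I:2, K:2, L:1, M:2.
The largest is 2 (to K, M, I, and H), so the eccentricity of J is 2.

2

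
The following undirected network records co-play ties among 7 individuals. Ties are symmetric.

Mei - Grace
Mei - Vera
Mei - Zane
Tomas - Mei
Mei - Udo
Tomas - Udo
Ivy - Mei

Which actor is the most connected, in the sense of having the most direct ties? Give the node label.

Degrees — Grace:1, Ivy:1, Mei:6, Tomas:2, Udo:2, Vera:1, Zane:1.
The maximum is 6, attained only by Mei.

Mei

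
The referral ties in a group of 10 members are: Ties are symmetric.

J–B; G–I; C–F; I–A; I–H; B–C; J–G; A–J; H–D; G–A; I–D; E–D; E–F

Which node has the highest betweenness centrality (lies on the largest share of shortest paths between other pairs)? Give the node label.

Unnormalized betweenness of each node: A:7/2, B:6, C:14/3, D:9, E:20/3, F:5, G:7/2, H:0, I:34/3, J:25/3.
I has the largest value, 34/3, making it the main broker — the node through which the most shortest paths run.

I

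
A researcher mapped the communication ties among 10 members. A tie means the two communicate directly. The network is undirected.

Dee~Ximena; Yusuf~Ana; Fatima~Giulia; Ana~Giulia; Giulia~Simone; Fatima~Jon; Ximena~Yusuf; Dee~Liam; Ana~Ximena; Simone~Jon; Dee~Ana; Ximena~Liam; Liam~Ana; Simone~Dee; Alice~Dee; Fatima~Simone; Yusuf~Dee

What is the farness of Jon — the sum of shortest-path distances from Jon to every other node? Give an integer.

21

Distances from Jon: Alice:3, Ana:3, Dee:2, Fatima:1, Giulia:2, Liam:3, Simone:1, Ximena:3, Yusuf:3.
Sum = 3 + 3 + 2 + 1 + 2 + 3 + 1 + 3 + 3 = 21.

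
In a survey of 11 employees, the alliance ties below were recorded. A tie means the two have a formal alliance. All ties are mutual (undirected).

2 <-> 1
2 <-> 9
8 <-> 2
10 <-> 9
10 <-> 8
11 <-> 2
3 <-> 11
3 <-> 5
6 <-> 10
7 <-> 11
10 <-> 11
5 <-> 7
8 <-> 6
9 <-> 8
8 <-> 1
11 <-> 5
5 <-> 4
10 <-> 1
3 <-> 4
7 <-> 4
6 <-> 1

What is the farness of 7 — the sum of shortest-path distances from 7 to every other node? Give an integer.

21

Distances from 7: 1:3, 2:2, 3:2, 4:1, 5:1, 6:3, 8:3, 9:3, 10:2, 11:1.
Sum = 3 + 2 + 2 + 1 + 1 + 3 + 3 + 3 + 2 + 1 = 21.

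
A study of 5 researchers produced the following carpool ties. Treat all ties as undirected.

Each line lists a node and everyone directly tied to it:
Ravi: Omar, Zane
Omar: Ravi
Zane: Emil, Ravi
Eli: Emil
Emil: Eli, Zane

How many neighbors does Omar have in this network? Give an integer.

1

Omar is directly tied to Ravi. That is 1 neighbor, so the degree of Omar is 1.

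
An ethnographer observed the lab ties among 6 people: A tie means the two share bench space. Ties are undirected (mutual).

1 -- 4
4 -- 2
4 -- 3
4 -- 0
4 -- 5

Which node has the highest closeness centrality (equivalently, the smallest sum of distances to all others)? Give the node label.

Farness (sum of distances to all others) for each node — 0:9, 1:9, 2:9, 3:9, 4:5, 5:9.
The smallest farness is 5, for 4, so 4 has the highest closeness.

4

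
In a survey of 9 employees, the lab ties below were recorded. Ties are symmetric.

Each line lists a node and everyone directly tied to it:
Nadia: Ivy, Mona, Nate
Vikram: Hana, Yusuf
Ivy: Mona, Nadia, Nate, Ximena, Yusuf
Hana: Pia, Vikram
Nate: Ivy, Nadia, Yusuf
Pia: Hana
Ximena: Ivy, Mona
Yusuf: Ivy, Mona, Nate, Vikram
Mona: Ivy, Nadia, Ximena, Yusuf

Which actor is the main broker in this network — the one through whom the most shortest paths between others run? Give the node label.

Yusuf

Unnormalized betweenness of each node: Hana:7, Ivy:31/6, Mona:23/6, Nadia:1/3, Nate:4/3, Pia:0, Vikram:12, Ximena:0, Yusuf:46/3.
Yusuf has the largest value, 46/3, making it the main broker — the node through which the most shortest paths run.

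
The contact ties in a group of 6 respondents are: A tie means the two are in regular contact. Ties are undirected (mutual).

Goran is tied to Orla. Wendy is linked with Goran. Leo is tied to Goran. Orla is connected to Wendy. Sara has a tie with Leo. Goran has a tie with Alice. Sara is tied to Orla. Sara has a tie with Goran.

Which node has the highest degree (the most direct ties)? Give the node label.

Goran

Degrees — Alice:1, Goran:5, Leo:2, Orla:3, Sara:3, Wendy:2.
The maximum is 5, attained only by Goran.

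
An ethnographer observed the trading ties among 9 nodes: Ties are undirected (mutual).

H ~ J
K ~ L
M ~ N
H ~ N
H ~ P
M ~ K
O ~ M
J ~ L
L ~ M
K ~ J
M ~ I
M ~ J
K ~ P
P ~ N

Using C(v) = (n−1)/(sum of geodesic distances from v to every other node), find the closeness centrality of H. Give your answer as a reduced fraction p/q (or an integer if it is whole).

Distances from H: I:3, J:1, K:2, L:2, M:2, N:1, O:3, P:1. Sum = 15.
n = 9, so closeness = 8/15.

8/15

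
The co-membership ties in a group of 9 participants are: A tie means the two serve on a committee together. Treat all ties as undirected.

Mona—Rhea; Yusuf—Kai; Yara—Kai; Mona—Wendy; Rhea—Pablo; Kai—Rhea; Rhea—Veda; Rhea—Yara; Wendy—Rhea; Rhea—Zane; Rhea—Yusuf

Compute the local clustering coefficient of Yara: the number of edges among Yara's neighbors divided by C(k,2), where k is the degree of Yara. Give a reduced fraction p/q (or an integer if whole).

Yara's neighbors: Kai and Rhea (k = 2).
Possible neighbor pairs: C(2,2) = 1. Edges among them: Kai–Rhea → e = 1.
Clustering(Yara) = 1/1.

1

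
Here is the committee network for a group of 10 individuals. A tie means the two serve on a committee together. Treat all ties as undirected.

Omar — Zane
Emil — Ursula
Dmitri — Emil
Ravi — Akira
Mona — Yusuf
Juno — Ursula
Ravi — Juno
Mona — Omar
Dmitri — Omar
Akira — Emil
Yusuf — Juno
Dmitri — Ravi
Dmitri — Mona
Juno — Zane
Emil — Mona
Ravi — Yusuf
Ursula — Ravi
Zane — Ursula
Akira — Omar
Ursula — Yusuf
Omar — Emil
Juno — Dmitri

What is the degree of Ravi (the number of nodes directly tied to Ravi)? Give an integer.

Ravi is directly tied to Akira, Dmitri, Juno, Ursula, and Yusuf. That is 5 neighbors, so the degree of Ravi is 5.

5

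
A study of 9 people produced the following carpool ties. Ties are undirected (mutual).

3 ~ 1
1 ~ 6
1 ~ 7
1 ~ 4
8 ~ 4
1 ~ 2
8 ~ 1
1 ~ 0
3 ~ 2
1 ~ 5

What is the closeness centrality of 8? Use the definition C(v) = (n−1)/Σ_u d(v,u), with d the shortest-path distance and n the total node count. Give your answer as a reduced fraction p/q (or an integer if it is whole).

4/7

Distances from 8: 0:2, 1:1, 2:2, 3:2, 4:1, 5:2, 6:2, 7:2. Sum = 14.
n = 9, so closeness = 8/14 = 4/7.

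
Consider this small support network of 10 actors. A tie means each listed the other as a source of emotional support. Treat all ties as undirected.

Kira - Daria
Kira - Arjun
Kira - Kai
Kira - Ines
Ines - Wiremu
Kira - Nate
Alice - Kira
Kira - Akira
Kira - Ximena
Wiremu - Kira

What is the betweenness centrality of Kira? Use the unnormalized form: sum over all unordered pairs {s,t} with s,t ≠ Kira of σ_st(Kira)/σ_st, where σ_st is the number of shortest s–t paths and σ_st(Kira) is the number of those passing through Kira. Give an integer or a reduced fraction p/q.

Pairs whose geodesics pass through Kira — Wiremu–Alice: 1; Wiremu–Kai: 1; Wiremu–Daria: 1; Wiremu–Arjun: 1; Wiremu–Nate: 1; Wiremu–Akira: 1; Wiremu–Ximena: 1; Alice–Kai: 1; Alice–Daria: 1; Alice–Arjun: 1; Alice–Nate: 1; Alice–Akira: 1; Alice–Ximena: 1; Alice–Ines: 1 … (+21 more pairs).
All other pairs contribute 0.
Summing the contributions gives betweenness(Kira) = 35.

35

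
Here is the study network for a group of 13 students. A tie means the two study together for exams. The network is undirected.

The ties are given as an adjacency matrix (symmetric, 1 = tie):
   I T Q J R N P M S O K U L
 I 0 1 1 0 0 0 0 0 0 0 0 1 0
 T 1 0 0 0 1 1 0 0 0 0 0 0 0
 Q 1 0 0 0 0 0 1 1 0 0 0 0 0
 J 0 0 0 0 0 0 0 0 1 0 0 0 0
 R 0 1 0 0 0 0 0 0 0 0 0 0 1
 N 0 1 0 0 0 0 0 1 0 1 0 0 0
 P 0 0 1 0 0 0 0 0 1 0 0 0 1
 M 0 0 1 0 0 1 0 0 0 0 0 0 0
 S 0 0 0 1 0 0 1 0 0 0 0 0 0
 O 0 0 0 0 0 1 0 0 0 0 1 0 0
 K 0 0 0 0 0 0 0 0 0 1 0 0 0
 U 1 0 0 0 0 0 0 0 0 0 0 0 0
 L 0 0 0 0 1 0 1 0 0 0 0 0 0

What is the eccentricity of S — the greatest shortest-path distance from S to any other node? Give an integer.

Distances from S: I:3, J:1, K:6, L:2, M:3, N:4, O:5, P:1, Q:2, R:3, T:4, U:4.
The largest is 6 (to K), so the eccentricity of S is 6.

6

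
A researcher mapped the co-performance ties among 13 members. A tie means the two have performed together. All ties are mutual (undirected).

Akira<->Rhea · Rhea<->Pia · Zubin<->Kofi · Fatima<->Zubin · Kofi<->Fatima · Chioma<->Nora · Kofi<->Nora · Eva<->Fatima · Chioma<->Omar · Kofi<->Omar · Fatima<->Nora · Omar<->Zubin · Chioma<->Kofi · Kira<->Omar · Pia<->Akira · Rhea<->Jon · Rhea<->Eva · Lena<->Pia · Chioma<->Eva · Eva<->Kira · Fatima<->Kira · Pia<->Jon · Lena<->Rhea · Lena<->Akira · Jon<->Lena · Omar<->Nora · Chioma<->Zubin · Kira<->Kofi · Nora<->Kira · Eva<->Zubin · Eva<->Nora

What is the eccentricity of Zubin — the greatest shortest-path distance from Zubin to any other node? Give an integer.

3

Distances from Zubin: Akira:3, Chioma:1, Eva:1, Fatima:1, Jon:3, Kira:2, Kofi:1, Lena:3, Nora:2, Omar:1, Pia:3, Rhea:2.
The largest is 3 (to Lena, Jon, Pia, and Akira), so the eccentricity of Zubin is 3.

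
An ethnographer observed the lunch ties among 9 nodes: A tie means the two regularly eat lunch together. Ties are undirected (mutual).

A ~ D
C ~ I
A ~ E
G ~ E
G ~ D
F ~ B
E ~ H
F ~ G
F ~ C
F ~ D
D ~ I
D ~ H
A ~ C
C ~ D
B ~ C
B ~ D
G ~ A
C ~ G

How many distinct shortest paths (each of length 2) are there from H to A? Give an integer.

The shortest distance is 2. The length-2 paths are: H–D–A; H–E–A.
That gives 2 distinct shortest paths.

2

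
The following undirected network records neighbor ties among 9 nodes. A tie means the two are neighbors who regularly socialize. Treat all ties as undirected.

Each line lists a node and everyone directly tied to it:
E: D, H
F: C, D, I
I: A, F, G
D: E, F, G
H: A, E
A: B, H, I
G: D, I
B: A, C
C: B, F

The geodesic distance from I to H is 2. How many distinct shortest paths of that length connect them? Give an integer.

1

The shortest distance is 2, and the only length-2 path is I–A–H. So there is exactly 1 shortest path.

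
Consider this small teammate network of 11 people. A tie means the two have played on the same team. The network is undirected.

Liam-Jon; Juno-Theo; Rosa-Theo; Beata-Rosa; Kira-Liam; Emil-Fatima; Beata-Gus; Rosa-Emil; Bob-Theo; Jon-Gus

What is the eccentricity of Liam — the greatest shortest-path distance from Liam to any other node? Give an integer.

6

Distances from Liam: Beata:3, Bob:6, Emil:5, Fatima:6, Gus:2, Jon:1, Juno:6, Kira:1, Rosa:4, Theo:5.
The largest is 6 (to Fatima, Bob, and Juno), so the eccentricity of Liam is 6.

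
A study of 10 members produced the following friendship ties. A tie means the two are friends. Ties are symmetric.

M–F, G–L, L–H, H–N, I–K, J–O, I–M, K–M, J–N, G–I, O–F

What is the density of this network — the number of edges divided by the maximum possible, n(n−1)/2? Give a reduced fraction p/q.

There are 11 edges and 10 nodes, so the maximum possible is C(10,2) = 45.
Density = 11/45.

11/45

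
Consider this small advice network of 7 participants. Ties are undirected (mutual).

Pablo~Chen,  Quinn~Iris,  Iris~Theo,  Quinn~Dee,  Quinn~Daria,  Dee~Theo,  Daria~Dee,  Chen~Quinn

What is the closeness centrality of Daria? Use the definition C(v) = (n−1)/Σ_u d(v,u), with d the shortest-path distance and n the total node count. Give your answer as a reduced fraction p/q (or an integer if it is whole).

6/11

Distances from Daria: Chen:2, Dee:1, Iris:2, Pablo:3, Quinn:1, Theo:2. Sum = 11.
n = 7, so closeness = 6/11.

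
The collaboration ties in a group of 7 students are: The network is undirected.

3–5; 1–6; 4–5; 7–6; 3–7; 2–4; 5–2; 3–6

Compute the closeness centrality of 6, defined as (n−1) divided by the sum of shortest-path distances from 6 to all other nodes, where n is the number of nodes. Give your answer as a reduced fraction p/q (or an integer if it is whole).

Distances from 6: 1:1, 2:3, 3:1, 4:3, 5:2, 7:1. Sum = 11.
n = 7, so closeness = 6/11.

6/11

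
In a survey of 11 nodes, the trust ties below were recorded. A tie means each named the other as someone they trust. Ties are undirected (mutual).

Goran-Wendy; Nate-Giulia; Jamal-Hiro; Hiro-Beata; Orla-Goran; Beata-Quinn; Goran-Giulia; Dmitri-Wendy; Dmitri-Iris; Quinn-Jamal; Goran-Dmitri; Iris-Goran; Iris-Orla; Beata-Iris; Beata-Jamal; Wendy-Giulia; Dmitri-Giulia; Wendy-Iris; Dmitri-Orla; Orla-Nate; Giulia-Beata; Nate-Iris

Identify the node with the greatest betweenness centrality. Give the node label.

Unnormalized betweenness of each node: Beata:217/10, Dmitri:13/15, Giulia:55/6, Goran:13/15, Hiro:0, Iris:27/2, Jamal:1/2, Nate:8/15, Orla:2/3, Quinn:0, Wendy:1/5.
Beata has the largest value, 217/10, making it the main broker — the node through which the most shortest paths run.

Beata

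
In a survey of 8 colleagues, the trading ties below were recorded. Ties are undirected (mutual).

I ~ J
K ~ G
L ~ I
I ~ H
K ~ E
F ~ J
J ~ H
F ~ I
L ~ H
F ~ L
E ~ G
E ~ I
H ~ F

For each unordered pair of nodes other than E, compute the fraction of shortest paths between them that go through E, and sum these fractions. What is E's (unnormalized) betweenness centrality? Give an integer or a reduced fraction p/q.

10

Pairs whose geodesics pass through E — F–K: 1; F–G: 1; J–K: 1; J–G: 1; H–K: 1; H–G: 1; I–K: 1; I–G: 1; L–K: 1; L–G: 1.
All other pairs contribute 0.
Summing the contributions gives betweenness(E) = 10.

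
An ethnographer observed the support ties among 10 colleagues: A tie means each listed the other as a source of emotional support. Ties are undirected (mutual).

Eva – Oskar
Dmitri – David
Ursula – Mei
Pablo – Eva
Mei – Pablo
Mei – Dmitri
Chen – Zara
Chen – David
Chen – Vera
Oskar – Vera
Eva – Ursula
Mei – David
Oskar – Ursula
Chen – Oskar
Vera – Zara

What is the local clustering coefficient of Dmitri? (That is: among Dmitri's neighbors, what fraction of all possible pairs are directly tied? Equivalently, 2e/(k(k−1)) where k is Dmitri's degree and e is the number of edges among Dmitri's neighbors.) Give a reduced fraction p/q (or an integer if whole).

Dmitri's neighbors: David and Mei (k = 2).
Possible neighbor pairs: C(2,2) = 1. Edges among them: David–Mei → e = 1.
Clustering(Dmitri) = 1/1.

1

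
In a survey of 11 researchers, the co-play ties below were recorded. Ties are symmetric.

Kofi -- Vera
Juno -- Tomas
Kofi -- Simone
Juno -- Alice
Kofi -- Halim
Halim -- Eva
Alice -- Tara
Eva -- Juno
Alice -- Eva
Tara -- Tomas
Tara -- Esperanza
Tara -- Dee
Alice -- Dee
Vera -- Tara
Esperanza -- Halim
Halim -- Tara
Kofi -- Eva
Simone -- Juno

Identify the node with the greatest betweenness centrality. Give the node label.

Tara

Unnormalized betweenness of each node: Alice:31/6, Dee:0, Esperanza:0, Eva:25/6, Halim:31/6, Juno:6, Kofi:6, Simone:1, Tara:83/6, Tomas:4/3, Vera:4/3.
Tara has the largest value, 83/6, making it the main broker — the node through which the most shortest paths run.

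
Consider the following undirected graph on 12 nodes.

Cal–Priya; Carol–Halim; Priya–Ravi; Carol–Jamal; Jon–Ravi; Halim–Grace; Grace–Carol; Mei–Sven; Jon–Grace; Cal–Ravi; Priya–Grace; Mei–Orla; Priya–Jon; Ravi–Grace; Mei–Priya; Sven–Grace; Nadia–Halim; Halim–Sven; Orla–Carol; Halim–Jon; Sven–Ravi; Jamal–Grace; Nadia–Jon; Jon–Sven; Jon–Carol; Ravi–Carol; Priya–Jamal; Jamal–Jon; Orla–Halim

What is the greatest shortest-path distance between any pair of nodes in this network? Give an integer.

3

Eccentricity of each node (its greatest distance to any other): Cal:3, Carol:2, Grace:2, Halim:3, Jamal:2, Jon:2, Mei:3, Nadia:3, Orla:3, Priya:2, Ravi:2, Sven:2.
The maximum eccentricity is 3, realized for instance by the pair Cal–Halim via Cal – Ravi – Grace – Halim. So the diameter is 3.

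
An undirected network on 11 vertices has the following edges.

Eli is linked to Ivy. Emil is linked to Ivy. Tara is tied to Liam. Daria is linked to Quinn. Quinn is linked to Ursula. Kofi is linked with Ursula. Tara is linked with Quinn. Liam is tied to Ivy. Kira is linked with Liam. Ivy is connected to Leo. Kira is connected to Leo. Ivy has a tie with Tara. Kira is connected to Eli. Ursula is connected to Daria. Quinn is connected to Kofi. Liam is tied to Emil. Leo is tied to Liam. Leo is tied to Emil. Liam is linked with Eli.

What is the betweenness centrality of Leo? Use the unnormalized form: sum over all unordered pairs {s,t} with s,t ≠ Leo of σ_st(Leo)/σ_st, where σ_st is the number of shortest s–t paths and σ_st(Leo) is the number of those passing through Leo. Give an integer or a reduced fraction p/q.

Pairs whose geodesics pass through Leo — Kira–Ivy: 1/3; Kira–Emil: 1/2.
All other pairs contribute 0.
Summing the contributions gives betweenness(Leo) = 5/6.

5/6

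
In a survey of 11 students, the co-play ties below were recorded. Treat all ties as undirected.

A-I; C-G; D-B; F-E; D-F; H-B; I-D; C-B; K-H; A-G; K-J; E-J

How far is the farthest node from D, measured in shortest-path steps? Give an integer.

Distances from D: A:2, B:1, C:2, E:2, F:1, G:3, H:2, I:1, J:3, K:3.
The largest is 3 (to G, K, and J), so the eccentricity of D is 3.

3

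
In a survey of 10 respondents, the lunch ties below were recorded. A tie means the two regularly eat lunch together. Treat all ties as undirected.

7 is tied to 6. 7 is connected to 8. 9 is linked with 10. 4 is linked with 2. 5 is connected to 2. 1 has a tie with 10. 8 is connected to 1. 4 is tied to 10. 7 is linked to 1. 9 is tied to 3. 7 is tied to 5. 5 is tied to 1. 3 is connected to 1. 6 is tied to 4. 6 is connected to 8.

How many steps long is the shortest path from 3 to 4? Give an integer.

One shortest route is 3 – 9 – 10 – 4, which uses 3 edges, and at distance 2 from 3 we only reach {5, 7, 8, 10}, which does not include 4. So d(3,4) = 3.

3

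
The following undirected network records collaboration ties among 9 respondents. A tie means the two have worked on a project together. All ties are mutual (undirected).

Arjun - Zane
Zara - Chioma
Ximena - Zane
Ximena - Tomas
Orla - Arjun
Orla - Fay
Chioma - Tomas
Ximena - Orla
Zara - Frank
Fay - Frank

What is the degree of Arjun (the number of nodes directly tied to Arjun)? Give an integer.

Arjun is directly tied to Orla and Zane. That is 2 neighbors, so the degree of Arjun is 2.

2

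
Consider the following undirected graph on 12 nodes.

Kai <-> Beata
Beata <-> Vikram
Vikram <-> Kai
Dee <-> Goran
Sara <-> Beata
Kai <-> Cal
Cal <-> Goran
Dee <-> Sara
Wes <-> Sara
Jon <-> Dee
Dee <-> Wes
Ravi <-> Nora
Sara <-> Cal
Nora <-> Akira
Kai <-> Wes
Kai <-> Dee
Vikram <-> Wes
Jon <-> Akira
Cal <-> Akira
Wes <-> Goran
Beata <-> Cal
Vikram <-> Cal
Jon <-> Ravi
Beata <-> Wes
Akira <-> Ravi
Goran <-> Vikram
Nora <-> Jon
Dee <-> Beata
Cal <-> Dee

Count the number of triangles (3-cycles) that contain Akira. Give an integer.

3

Akira's neighbors: Cal, Jon, Nora, and Ravi.
Neighbor pairs that are themselves tied: Akira–Jon–Nora; Akira–Jon–Ravi; Akira–Nora–Ravi. Each forms one triangle with Akira, for 3 in total.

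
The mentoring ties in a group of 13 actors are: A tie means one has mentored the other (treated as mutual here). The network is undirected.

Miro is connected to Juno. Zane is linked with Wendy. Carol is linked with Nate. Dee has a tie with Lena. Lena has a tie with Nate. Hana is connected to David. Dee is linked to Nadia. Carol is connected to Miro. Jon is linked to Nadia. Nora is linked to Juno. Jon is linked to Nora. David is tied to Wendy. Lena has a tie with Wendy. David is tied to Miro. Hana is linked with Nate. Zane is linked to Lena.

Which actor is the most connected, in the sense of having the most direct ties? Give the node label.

Degrees — Carol:2, David:3, Dee:2, Hana:2, Jon:2, Juno:2, Lena:4, Miro:3, Nadia:2, Nate:3, Nora:2, Wendy:3, Zane:2.
The maximum is 4, attained only by Lena.

Lena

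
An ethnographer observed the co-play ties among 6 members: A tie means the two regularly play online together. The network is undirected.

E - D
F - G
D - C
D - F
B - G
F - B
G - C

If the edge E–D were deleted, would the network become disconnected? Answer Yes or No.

Yes

Without the E–D edge there is no alternate route between E and D, so the network disconnects. It is a bridge.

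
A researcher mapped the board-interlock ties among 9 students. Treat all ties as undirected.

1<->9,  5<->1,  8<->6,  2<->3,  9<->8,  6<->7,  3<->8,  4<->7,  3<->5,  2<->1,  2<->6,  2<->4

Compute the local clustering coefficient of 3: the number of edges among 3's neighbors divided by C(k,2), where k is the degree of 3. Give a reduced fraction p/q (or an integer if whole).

0

3's neighbors: 2, 5, and 8 (k = 3).
Possible neighbor pairs: C(3,2) = 3. Edges among them: none → e = 0.
Clustering(3) = 0/3 = 0.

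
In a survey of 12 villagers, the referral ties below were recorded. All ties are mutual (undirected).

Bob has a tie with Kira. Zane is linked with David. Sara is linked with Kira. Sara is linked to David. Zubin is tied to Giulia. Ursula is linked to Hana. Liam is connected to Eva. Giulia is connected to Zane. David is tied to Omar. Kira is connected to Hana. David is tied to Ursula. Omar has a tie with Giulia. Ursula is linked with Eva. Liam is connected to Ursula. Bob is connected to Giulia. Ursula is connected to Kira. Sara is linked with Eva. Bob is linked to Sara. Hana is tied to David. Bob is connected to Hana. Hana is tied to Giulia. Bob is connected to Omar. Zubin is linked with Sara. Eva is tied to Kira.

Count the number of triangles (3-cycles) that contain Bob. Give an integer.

Bob's neighbors: Giulia, Hana, Kira, Omar, and Sara.
Neighbor pairs that are themselves tied: Bob–Giulia–Hana; Bob–Giulia–Omar; Bob–Hana–Kira; Bob–Kira–Sara. Each forms one triangle with Bob, for 4 in total.

4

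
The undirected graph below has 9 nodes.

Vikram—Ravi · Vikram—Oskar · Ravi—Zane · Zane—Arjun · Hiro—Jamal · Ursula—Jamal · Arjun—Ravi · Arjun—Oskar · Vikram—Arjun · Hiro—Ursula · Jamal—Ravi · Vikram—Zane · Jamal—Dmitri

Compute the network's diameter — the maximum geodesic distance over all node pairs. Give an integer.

4

Eccentricity of each node (its greatest distance to any other): Arjun:3, Dmitri:4, Hiro:4, Jamal:3, Oskar:4, Ravi:2, Ursula:4, Vikram:3, Zane:3.
The maximum eccentricity is 4, realized for instance by the pair Hiro–Oskar via Hiro – Jamal – Ravi – Vikram – Oskar. So the diameter is 4.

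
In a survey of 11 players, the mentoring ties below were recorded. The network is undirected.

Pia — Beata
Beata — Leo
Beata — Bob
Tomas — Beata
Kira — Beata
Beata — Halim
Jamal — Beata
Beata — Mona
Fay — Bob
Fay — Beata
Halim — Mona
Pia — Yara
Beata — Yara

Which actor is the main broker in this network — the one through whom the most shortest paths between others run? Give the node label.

Unnormalized betweenness of each node: Beata:42, Bob:0, Fay:0, Halim:0, Jamal:0, Kira:0, Leo:0, Mona:0, Pia:0, Tomas:0, Yara:0.
Beata has the largest value, 42, making it the main broker — the node through which the most shortest paths run.

Beata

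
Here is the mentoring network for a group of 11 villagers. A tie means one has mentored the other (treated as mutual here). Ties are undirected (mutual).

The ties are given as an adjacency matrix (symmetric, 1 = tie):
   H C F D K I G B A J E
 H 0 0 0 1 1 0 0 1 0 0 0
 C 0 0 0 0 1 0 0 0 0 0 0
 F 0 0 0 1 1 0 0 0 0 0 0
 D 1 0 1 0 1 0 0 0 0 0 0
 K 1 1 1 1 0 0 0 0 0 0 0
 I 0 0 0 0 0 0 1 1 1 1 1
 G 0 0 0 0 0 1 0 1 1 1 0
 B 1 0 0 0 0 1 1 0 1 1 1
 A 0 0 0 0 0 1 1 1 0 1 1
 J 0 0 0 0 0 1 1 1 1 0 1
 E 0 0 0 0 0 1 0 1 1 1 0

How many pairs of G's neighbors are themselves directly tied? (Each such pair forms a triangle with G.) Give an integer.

G's neighbors: A, B, I, and J.
Neighbor pairs that are themselves tied: G–A–B; G–A–I; G–A–J; G–B–I; G–B–J; G–I–J. Each forms one triangle with G, for 6 in total.

6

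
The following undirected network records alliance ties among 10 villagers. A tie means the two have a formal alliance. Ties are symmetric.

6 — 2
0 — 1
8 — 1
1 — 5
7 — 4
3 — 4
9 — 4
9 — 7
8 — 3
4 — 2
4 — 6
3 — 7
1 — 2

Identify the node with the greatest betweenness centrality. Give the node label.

Unnormalized betweenness of each node: 0:0, 1:33/2, 2:11, 3:5, 4:12, 5:0, 6:0, 7:1, 8:9/2, 9:0.
1 has the largest value, 33/2, making it the main broker — the node through which the most shortest paths run.

1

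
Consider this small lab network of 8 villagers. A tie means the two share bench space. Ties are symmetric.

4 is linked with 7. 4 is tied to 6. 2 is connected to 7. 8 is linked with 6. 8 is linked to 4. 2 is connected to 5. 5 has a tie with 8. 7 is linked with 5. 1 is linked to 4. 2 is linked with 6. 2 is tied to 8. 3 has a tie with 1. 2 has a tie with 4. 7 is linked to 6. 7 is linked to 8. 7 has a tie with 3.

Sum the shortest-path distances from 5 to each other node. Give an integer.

Distances from 5: 1:3, 2:1, 3:2, 4:2, 6:2, 7:1, 8:1.
Sum = 3 + 1 + 2 + 2 + 2 + 1 + 1 = 12.

12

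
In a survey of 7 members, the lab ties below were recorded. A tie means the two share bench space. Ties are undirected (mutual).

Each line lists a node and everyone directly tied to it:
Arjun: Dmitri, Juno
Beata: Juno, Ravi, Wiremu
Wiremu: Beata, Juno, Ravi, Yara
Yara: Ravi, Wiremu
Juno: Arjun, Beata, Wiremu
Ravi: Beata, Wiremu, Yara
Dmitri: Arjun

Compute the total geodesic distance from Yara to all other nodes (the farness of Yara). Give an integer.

13

Distances from Yara: Arjun:3, Beata:2, Dmitri:4, Juno:2, Ravi:1, Wiremu:1.
Sum = 3 + 2 + 4 + 2 + 1 + 1 = 13.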